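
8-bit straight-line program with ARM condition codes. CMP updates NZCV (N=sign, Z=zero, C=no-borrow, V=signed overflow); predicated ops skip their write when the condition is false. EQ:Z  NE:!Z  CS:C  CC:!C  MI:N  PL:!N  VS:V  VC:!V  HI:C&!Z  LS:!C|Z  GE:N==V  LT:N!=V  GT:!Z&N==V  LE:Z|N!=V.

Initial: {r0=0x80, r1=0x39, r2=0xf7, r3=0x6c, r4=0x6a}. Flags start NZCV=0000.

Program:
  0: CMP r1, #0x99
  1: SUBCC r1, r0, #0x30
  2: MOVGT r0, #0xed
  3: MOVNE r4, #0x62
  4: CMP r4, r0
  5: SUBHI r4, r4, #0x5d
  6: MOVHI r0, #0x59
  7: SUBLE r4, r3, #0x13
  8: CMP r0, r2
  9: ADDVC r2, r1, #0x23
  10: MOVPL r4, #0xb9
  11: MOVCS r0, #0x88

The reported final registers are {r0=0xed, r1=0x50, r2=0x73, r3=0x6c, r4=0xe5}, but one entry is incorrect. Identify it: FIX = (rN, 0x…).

FIX = (r4, 0x62)

0: ✓ CMP  NZCV=1001
1: ✓ SUBCC  r1←0x50
2: ✓ MOVGT  r0←0xed
3: ✓ MOVNE  r4←0x62
4: ✓ CMP  NZCV=0000
5: · SUBHI
6: · MOVHI
7: · SUBLE
8: ✓ CMP  NZCV=1000
9: ✓ ADDVC  r2←0x73
10: · MOVPL
11: · MOVCS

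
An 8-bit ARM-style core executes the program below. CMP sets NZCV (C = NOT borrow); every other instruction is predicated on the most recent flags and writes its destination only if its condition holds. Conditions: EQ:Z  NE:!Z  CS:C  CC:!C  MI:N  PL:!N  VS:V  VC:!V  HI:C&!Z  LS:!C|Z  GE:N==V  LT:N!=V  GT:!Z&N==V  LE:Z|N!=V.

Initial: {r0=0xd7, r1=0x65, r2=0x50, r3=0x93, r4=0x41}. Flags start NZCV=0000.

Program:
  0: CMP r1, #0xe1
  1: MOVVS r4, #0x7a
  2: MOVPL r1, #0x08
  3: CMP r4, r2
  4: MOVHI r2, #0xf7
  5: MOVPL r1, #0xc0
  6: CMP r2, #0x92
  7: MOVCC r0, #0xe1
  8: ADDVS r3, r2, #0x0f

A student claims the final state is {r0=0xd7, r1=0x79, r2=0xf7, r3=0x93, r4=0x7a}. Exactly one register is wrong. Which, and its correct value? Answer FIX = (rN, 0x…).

FIX = (r1, 0xc0)

0: ✓ CMP  NZCV=1001
1: ✓ MOVVS  r4←0x7a
2: · MOVPL
3: ✓ CMP  NZCV=0010
4: ✓ MOVHI  r2←0xf7
5: ✓ MOVPL  r1←0xc0
6: ✓ CMP  NZCV=0010
7: · MOVCC
8: · ADDVS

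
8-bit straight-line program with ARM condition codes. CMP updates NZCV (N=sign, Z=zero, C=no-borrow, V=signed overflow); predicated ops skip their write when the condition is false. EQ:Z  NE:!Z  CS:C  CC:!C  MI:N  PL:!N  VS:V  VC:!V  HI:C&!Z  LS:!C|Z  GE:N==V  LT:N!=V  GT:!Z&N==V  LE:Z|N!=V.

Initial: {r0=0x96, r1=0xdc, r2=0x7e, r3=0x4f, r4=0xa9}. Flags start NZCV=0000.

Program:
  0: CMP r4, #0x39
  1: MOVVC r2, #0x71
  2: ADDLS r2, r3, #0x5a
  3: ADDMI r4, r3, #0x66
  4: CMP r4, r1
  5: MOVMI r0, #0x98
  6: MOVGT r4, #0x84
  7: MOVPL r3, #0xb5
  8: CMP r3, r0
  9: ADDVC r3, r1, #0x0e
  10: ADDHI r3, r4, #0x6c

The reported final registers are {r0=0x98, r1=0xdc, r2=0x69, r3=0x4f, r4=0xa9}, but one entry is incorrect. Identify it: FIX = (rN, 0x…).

FIX = (r2, 0x7e)

0: ✓ CMP  NZCV=0011
1: · MOVVC
2: · ADDLS
3: · ADDMI
4: ✓ CMP  NZCV=1000
5: ✓ MOVMI  r0←0x98
6: · MOVGT
7: · MOVPL
8: ✓ CMP  NZCV=1001
9: · ADDVC
10: · ADDHI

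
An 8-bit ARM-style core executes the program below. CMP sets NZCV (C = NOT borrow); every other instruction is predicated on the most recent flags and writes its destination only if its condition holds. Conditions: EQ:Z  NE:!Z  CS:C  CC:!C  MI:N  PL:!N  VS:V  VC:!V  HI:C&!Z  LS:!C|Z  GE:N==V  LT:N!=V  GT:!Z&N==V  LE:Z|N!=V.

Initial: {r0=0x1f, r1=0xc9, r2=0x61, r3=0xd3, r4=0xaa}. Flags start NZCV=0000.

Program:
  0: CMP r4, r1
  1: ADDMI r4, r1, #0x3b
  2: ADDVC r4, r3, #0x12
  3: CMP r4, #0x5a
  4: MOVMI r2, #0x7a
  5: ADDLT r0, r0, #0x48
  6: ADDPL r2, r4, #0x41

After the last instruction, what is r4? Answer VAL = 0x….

0: ✓ CMP  NZCV=1000
1: ✓ ADDMI  r4←0x04
2: ✓ ADDVC  r4←0xe5
3: ✓ CMP  NZCV=1010
4: ✓ MOVMI  r2←0x7a
5: ✓ ADDLT  r0←0x67
6: · ADDPL

VAL = 0xe5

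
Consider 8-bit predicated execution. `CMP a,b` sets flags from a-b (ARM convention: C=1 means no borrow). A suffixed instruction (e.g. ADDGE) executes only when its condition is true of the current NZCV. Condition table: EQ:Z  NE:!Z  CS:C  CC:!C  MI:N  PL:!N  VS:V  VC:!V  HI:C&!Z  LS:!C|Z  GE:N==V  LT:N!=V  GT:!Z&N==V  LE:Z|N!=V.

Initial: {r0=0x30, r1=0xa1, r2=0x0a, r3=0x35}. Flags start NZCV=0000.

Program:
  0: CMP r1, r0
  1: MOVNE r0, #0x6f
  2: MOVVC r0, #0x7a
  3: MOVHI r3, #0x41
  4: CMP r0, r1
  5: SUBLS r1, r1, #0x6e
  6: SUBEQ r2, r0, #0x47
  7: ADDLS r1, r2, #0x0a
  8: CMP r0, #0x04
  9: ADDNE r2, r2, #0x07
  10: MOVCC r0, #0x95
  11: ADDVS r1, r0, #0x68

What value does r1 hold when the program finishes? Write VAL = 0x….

VAL = 0x14

0: ✓ CMP  NZCV=0011
1: ✓ MOVNE  r0←0x6f
2: · MOVVC
3: ✓ MOVHI  r3←0x41
4: ✓ CMP  NZCV=1001
5: ✓ SUBLS  r1←0x33
6: · SUBEQ
7: ✓ ADDLS  r1←0x14
8: ✓ CMP  NZCV=0010
9: ✓ ADDNE  r2←0x11
10: · MOVCC
11: · ADDVS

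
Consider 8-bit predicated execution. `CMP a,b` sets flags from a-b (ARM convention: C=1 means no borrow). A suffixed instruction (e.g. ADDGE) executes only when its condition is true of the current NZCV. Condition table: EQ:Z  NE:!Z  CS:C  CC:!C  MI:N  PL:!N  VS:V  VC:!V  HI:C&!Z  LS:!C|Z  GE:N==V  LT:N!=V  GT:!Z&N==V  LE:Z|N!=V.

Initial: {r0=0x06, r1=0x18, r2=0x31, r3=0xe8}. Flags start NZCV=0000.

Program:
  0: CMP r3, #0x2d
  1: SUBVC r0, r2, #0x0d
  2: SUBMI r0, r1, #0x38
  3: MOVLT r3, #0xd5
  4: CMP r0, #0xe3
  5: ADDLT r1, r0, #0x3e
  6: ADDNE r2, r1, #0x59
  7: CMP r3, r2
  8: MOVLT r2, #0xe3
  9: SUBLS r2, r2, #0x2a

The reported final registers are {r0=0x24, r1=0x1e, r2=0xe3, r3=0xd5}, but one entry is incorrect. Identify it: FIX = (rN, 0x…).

[0] flags=1010 → (cmp)
[1] flags=1010 VC?T → r0=0x24
[2] flags=1010 MI?T → r0=0xe0
[3] flags=1010 LT?T → r3=0xd5
[4] flags=1000 → (cmp)
[5] flags=1000 LT?T → r1=0x1e
[6] flags=1000 NE?T → r2=0x77
[7] flags=0011 → (cmp)
[8] flags=0011 LT?T → r2=0xe3
[9] flags=0011 LS?F → skip

FIX = (r0, 0xe0)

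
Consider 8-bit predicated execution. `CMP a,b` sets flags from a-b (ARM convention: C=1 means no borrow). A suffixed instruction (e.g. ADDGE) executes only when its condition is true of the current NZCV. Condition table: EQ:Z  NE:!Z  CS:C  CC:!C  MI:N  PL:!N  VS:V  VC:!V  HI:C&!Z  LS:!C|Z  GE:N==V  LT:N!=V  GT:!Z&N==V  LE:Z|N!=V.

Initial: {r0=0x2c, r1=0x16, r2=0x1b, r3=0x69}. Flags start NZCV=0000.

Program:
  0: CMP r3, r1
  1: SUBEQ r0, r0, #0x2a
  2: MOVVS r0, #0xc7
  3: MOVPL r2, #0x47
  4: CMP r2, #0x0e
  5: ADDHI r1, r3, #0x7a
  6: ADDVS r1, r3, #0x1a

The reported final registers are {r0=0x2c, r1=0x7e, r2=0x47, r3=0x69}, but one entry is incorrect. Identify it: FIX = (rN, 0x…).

FIX = (r1, 0xe3)

0: ✓ CMP  NZCV=0010
1: · SUBEQ
2: · MOVVS
3: ✓ MOVPL  r2←0x47
4: ✓ CMP  NZCV=0010
5: ✓ ADDHI  r1←0xe3
6: · ADDVS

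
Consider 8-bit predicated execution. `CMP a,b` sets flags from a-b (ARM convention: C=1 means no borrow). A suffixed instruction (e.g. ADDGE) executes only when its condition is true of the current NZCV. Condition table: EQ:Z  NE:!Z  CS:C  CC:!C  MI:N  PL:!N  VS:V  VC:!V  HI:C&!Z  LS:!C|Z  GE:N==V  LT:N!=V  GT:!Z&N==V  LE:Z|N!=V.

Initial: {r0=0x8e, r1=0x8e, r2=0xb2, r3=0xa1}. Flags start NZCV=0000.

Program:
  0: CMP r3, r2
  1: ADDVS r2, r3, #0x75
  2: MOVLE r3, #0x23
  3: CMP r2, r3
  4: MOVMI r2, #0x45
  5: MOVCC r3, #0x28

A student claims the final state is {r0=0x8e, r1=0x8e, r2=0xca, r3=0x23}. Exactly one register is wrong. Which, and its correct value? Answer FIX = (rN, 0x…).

FIX = (r2, 0x45)

0: ✓ CMP  NZCV=1000
1: · ADDVS
2: ✓ MOVLE  r3←0x23
3: ✓ CMP  NZCV=1010
4: ✓ MOVMI  r2←0x45
5: · MOVCC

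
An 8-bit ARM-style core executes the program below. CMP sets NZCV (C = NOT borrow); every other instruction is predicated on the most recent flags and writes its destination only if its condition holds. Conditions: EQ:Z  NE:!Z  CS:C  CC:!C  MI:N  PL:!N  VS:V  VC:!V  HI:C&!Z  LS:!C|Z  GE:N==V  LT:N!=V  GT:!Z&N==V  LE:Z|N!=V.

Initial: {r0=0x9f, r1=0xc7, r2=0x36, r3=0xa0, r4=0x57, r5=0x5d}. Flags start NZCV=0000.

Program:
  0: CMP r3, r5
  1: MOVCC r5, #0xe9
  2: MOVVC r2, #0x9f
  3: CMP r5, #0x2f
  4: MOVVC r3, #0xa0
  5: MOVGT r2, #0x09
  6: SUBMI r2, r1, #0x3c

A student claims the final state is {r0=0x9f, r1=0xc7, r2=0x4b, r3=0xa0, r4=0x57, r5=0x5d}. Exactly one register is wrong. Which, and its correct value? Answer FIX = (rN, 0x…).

[0] flags=0011 → (cmp)
[1] flags=0011 CC?F → skip
[2] flags=0011 VC?F → skip
[3] flags=0010 → (cmp)
[4] flags=0010 VC?T → r3=0xa0
[5] flags=0010 GT?T → r2=0x09
[6] flags=0010 MI?F → skip

FIX = (r2, 0x09)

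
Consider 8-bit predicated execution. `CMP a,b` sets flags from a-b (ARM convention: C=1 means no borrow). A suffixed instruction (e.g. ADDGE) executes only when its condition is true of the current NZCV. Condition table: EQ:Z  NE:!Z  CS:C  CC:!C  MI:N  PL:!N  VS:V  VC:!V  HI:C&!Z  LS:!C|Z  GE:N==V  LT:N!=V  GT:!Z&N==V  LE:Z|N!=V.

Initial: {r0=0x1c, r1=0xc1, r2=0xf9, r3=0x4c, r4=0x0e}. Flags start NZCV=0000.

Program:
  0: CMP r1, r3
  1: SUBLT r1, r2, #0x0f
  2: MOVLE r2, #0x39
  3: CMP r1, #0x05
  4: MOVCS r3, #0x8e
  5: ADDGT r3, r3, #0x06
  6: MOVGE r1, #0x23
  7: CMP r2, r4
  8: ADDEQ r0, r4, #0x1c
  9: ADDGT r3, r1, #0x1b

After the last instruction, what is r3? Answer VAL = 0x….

0: ✓ CMP  NZCV=0011
1: ✓ SUBLT  r1←0xea
2: ✓ MOVLE  r2←0x39
3: ✓ CMP  NZCV=1010
4: ✓ MOVCS  r3←0x8e
5: · ADDGT
6: · MOVGE
7: ✓ CMP  NZCV=0010
8: · ADDEQ
9: ✓ ADDGT  r3←0x05

VAL = 0x05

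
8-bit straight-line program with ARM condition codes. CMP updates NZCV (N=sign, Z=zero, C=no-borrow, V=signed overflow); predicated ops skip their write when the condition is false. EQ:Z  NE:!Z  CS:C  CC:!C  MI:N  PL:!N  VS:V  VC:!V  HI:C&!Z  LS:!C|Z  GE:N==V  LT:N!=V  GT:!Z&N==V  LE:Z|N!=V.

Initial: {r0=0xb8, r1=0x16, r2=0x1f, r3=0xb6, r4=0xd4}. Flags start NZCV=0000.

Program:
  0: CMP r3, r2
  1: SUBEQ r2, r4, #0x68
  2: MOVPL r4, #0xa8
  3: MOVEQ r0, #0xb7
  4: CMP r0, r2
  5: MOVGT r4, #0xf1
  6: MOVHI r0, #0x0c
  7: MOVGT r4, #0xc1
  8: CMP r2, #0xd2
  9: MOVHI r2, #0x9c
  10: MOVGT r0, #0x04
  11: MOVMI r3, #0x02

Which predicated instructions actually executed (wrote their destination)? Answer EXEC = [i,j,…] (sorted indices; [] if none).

0: ✓ CMP  NZCV=1010
1: · SUBEQ
2: · MOVPL
3: · MOVEQ
4: ✓ CMP  NZCV=1010
5: · MOVGT
6: ✓ MOVHI  r0←0x0c
7: · MOVGT
8: ✓ CMP  NZCV=0000
9: · MOVHI
10: ✓ MOVGT  r0←0x04
11: · MOVMI

EXEC = [6,10]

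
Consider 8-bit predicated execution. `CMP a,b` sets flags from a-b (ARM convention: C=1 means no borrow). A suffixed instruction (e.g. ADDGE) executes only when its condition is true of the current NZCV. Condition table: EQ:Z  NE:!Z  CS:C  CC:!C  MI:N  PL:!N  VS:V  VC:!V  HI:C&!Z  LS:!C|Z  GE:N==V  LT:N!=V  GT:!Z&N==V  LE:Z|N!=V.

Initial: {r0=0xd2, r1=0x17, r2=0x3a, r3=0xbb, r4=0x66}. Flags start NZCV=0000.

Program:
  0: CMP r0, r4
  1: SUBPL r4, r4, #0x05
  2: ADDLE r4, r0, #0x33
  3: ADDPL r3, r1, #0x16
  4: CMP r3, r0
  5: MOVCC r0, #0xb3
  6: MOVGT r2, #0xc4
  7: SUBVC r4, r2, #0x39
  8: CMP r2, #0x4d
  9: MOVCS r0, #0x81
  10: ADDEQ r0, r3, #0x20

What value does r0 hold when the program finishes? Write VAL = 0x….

VAL = 0x81

[0] flags=0011 → (cmp)
[1] flags=0011 PL?T → r4=0x61
[2] flags=0011 LE?T → r4=0x05
[3] flags=0011 PL?T → r3=0x2d
[4] flags=0000 → (cmp)
[5] flags=0000 CC?T → r0=0xb3
[6] flags=0000 GT?T → r2=0xc4
[7] flags=0000 VC?T → r4=0x8b
[8] flags=0011 → (cmp)
[9] flags=0011 CS?T → r0=0x81
[10] flags=0011 EQ?F → skip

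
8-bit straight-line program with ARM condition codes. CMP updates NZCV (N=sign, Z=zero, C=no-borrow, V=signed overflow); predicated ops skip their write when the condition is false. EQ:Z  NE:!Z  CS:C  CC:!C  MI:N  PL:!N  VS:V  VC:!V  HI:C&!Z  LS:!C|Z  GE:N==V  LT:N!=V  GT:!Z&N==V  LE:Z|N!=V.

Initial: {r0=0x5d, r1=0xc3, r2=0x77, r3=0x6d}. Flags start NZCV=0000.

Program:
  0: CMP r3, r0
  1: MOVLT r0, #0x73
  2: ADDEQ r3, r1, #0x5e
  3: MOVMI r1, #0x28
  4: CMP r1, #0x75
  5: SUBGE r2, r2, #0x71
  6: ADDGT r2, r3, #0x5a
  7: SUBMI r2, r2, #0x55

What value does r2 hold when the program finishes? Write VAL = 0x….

VAL = 0x77

0: ✓ CMP  NZCV=0010
1: · MOVLT
2: · ADDEQ
3: · MOVMI
4: ✓ CMP  NZCV=0011
5: · SUBGE
6: · ADDGT
7: · SUBMI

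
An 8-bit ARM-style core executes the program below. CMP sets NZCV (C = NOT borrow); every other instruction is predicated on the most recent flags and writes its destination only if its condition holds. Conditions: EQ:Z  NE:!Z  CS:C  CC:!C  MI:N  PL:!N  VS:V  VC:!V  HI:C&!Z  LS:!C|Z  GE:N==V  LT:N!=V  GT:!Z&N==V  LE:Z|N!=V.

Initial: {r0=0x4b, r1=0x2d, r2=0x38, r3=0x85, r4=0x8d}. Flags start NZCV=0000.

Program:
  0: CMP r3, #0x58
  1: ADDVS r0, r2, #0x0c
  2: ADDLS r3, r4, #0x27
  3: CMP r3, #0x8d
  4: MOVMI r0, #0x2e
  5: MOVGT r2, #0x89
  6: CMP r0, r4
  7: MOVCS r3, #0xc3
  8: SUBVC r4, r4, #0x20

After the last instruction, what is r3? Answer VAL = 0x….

VAL = 0x85

0: ✓ CMP  NZCV=0011
1: ✓ ADDVS  r0←0x44
2: · ADDLS
3: ✓ CMP  NZCV=1000
4: ✓ MOVMI  r0←0x2e
5: · MOVGT
6: ✓ CMP  NZCV=1001
7: · MOVCS
8: · SUBVC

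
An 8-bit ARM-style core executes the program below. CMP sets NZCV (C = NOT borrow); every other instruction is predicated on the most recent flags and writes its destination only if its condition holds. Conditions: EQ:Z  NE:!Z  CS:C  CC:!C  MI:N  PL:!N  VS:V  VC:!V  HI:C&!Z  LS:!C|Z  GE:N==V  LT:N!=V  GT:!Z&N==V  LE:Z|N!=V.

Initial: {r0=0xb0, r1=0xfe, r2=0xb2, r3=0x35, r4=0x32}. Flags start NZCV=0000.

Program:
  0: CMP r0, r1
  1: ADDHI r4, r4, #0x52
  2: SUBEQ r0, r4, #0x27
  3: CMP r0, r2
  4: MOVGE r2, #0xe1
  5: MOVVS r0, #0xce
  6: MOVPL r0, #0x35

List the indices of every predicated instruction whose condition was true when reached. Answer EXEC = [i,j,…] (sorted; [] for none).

EXEC = []

[0] flags=1000 → (cmp)
[1] flags=1000 HI?F → skip
[2] flags=1000 EQ?F → skip
[3] flags=1000 → (cmp)
[4] flags=1000 GE?F → skip
[5] flags=1000 VS?F → skip
[6] flags=1000 PL?F → skip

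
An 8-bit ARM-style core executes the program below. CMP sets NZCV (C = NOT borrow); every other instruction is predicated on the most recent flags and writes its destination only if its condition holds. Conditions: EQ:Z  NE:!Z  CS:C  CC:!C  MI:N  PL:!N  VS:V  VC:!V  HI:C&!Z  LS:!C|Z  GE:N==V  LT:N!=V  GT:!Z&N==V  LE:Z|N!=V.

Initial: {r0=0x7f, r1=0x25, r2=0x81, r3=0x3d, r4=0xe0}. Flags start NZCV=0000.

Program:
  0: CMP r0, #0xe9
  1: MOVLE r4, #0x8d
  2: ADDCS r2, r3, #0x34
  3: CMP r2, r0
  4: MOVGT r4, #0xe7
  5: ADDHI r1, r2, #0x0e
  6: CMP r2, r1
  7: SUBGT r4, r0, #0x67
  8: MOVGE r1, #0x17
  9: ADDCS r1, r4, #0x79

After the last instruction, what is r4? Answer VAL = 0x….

[0] flags=1001 → (cmp)
[1] flags=1001 LE?F → skip
[2] flags=1001 CS?F → skip
[3] flags=0011 → (cmp)
[4] flags=0011 GT?F → skip
[5] flags=0011 HI?T → r1=0x8f
[6] flags=1000 → (cmp)
[7] flags=1000 GT?F → skip
[8] flags=1000 GE?F → skip
[9] flags=1000 CS?F → skip

VAL = 0xe0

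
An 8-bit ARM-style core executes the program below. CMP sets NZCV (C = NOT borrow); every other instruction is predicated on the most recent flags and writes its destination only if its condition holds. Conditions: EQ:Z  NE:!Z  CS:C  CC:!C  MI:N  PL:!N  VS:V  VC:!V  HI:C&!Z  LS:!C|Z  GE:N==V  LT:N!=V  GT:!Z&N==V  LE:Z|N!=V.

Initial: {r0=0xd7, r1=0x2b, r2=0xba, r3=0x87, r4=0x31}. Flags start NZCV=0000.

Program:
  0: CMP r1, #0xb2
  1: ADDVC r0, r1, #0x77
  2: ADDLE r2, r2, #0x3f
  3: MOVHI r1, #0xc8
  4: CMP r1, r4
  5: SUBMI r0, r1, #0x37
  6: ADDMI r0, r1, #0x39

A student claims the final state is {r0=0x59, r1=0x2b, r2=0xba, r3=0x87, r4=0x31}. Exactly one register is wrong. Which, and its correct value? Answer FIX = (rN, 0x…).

FIX = (r0, 0x64)

0: ✓ CMP  NZCV=0000
1: ✓ ADDVC  r0←0xa2
2: · ADDLE
3: · MOVHI
4: ✓ CMP  NZCV=1000
5: ✓ SUBMI  r0←0xf4
6: ✓ ADDMI  r0←0x64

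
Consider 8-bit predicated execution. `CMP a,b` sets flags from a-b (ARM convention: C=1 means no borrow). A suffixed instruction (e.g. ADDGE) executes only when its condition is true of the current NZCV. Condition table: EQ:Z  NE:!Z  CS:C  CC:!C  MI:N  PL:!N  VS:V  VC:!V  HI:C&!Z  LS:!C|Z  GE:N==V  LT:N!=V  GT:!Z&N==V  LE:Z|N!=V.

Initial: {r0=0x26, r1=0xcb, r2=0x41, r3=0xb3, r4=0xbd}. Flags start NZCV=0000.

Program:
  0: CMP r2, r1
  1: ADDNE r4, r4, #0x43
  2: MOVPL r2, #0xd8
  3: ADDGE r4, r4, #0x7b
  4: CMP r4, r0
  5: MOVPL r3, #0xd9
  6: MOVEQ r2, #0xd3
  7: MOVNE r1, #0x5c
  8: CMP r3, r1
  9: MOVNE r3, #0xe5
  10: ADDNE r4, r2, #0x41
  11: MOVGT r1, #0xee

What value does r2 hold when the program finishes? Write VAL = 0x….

VAL = 0xd8

[0] flags=0000 → (cmp)
[1] flags=0000 NE?T → r4=0x00
[2] flags=0000 PL?T → r2=0xd8
[3] flags=0000 GE?T → r4=0x7b
[4] flags=0010 → (cmp)
[5] flags=0010 PL?T → r3=0xd9
[6] flags=0010 EQ?F → skip
[7] flags=0010 NE?T → r1=0x5c
[8] flags=0011 → (cmp)
[9] flags=0011 NE?T → r3=0xe5
[10] flags=0011 NE?T → r4=0x19
[11] flags=0011 GT?F → skip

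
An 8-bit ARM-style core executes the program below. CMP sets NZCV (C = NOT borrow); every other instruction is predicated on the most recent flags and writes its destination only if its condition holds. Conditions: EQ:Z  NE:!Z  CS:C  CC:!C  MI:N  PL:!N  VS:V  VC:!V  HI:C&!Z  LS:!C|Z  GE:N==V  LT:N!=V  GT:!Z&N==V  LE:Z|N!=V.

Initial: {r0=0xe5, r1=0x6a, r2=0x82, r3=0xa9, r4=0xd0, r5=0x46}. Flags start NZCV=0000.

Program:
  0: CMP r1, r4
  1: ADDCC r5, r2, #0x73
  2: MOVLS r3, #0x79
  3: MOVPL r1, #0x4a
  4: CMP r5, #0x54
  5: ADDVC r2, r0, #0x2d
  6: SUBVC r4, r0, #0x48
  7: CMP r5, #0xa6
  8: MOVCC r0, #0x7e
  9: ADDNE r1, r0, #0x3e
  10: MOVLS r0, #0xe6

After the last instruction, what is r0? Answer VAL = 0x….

0: ✓ CMP  NZCV=1001
1: ✓ ADDCC  r5←0xf5
2: ✓ MOVLS  r3←0x79
3: · MOVPL
4: ✓ CMP  NZCV=1010
5: ✓ ADDVC  r2←0x12
6: ✓ SUBVC  r4←0x9d
7: ✓ CMP  NZCV=0010
8: · MOVCC
9: ✓ ADDNE  r1←0x23
10: · MOVLS

VAL = 0xe5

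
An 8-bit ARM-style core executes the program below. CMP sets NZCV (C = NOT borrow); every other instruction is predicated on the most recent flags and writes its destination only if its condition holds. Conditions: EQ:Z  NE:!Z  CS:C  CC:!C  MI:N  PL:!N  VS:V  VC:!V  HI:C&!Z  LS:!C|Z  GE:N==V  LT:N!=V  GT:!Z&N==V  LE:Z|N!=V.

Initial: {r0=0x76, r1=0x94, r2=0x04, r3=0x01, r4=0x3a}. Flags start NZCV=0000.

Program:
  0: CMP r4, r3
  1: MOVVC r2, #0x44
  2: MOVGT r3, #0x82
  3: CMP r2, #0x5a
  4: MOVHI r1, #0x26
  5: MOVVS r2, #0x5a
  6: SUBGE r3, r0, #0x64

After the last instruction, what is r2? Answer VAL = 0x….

0: ✓ CMP  NZCV=0010
1: ✓ MOVVC  r2←0x44
2: ✓ MOVGT  r3←0x82
3: ✓ CMP  NZCV=1000
4: · MOVHI
5: · MOVVS
6: · SUBGE

VAL = 0x44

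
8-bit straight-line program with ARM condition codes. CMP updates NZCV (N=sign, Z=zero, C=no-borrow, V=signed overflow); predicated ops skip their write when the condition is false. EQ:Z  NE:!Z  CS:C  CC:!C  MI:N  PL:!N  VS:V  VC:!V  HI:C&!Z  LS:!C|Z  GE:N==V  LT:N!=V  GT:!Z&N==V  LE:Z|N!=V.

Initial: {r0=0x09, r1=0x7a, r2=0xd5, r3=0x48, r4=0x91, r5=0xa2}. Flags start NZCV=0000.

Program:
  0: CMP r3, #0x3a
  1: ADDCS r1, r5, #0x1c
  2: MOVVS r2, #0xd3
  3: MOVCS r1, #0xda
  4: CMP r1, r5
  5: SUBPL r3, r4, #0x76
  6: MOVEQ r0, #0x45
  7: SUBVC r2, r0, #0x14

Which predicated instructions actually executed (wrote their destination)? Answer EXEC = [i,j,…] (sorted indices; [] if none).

EXEC = [1,3,5,7]

0: ✓ CMP  NZCV=0010
1: ✓ ADDCS  r1←0xbe
2: · MOVVS
3: ✓ MOVCS  r1←0xda
4: ✓ CMP  NZCV=0010
5: ✓ SUBPL  r3←0x1b
6: · MOVEQ
7: ✓ SUBVC  r2←0xf5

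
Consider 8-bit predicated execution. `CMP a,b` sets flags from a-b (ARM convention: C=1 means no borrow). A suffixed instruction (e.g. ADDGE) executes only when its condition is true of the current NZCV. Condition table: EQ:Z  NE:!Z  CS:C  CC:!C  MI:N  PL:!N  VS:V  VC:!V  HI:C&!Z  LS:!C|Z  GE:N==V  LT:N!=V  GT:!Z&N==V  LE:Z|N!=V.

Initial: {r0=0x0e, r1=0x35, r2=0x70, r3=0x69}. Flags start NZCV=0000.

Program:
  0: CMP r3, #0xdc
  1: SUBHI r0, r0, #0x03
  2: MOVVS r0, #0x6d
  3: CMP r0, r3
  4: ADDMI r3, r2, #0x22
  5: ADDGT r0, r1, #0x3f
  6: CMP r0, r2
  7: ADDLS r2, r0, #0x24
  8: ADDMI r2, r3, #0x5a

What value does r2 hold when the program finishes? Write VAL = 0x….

VAL = 0x70

0: ✓ CMP  NZCV=1001
1: · SUBHI
2: ✓ MOVVS  r0←0x6d
3: ✓ CMP  NZCV=0010
4: · ADDMI
5: ✓ ADDGT  r0←0x74
6: ✓ CMP  NZCV=0010
7: · ADDLS
8: · ADDMI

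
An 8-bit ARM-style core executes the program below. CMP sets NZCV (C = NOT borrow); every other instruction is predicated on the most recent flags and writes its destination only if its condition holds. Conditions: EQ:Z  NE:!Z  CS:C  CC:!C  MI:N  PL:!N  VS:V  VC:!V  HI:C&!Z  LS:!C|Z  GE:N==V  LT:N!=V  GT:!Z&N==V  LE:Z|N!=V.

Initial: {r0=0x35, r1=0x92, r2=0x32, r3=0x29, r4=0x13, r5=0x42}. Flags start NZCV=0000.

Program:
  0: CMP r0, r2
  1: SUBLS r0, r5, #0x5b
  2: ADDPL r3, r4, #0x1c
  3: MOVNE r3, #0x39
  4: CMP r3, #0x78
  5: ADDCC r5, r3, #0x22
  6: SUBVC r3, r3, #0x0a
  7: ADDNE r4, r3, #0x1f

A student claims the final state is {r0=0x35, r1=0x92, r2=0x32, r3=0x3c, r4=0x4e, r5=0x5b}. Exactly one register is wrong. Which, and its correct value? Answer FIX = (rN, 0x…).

FIX = (r3, 0x2f)

[0] flags=0010 → (cmp)
[1] flags=0010 LS?F → skip
[2] flags=0010 PL?T → r3=0x2f
[3] flags=0010 NE?T → r3=0x39
[4] flags=1000 → (cmp)
[5] flags=1000 CC?T → r5=0x5b
[6] flags=1000 VC?T → r3=0x2f
[7] flags=1000 NE?T → r4=0x4e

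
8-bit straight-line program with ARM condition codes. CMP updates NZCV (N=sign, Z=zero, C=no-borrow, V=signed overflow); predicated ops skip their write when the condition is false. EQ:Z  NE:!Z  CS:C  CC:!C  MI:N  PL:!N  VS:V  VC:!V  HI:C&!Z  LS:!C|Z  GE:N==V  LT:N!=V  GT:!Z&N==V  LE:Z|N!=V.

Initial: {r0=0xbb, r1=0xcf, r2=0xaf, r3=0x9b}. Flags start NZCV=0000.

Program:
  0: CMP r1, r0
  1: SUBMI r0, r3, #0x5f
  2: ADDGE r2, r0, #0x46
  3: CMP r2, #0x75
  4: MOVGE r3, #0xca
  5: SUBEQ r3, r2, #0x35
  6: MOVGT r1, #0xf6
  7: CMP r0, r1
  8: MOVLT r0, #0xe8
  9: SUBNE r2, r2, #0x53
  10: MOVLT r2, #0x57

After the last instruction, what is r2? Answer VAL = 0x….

[0] flags=0010 → (cmp)
[1] flags=0010 MI?F → skip
[2] flags=0010 GE?T → r2=0x01
[3] flags=1000 → (cmp)
[4] flags=1000 GE?F → skip
[5] flags=1000 EQ?F → skip
[6] flags=1000 GT?F → skip
[7] flags=1000 → (cmp)
[8] flags=1000 LT?T → r0=0xe8
[9] flags=1000 NE?T → r2=0xae
[10] flags=1000 LT?T → r2=0x57

VAL = 0x57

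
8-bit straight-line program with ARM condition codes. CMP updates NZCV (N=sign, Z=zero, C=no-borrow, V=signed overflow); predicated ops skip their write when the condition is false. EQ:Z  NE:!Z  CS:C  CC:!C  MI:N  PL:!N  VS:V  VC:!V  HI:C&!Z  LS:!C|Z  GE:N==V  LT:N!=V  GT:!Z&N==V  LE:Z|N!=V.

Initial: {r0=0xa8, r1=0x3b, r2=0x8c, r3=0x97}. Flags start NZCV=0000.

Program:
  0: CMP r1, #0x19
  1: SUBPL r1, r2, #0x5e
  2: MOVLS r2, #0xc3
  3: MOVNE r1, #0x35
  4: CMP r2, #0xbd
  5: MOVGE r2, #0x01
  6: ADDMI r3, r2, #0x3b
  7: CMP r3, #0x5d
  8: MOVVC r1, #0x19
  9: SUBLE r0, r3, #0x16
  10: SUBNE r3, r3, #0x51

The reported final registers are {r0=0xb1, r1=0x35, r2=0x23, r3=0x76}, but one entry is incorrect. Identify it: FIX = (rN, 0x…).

[0] flags=0010 → (cmp)
[1] flags=0010 PL?T → r1=0x2e
[2] flags=0010 LS?F → skip
[3] flags=0010 NE?T → r1=0x35
[4] flags=1000 → (cmp)
[5] flags=1000 GE?F → skip
[6] flags=1000 MI?T → r3=0xc7
[7] flags=0011 → (cmp)
[8] flags=0011 VC?F → skip
[9] flags=0011 LE?T → r0=0xb1
[10] flags=0011 NE?T → r3=0x76

FIX = (r2, 0x8c)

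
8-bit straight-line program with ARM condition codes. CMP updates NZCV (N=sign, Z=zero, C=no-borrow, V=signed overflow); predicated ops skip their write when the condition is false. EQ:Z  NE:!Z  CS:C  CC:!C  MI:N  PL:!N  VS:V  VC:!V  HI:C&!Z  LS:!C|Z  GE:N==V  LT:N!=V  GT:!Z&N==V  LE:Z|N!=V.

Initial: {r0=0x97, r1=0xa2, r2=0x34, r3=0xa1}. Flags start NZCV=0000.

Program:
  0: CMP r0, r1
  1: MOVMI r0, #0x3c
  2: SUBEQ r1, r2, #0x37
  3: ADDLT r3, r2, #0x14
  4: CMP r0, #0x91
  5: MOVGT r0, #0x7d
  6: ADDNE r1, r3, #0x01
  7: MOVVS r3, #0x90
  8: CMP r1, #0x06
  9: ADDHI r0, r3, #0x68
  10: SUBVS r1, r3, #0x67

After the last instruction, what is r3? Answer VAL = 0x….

VAL = 0x90

0: ✓ CMP  NZCV=1000
1: ✓ MOVMI  r0←0x3c
2: · SUBEQ
3: ✓ ADDLT  r3←0x48
4: ✓ CMP  NZCV=1001
5: ✓ MOVGT  r0←0x7d
6: ✓ ADDNE  r1←0x49
7: ✓ MOVVS  r3←0x90
8: ✓ CMP  NZCV=0010
9: ✓ ADDHI  r0←0xf8
10: · SUBVS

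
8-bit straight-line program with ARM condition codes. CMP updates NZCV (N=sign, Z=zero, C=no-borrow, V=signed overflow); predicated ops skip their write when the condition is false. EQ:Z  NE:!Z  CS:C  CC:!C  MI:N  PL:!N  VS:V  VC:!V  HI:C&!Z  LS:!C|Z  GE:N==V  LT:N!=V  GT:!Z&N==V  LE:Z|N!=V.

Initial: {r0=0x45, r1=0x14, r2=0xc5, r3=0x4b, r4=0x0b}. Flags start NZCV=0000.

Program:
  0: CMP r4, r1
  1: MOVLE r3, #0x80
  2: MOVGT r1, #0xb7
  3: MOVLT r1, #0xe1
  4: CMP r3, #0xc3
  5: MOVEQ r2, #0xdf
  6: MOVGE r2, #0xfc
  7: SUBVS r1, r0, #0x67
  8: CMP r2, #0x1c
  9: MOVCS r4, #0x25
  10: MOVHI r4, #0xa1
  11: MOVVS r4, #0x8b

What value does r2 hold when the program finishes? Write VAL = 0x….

VAL = 0xc5

0: ✓ CMP  NZCV=1000
1: ✓ MOVLE  r3←0x80
2: · MOVGT
3: ✓ MOVLT  r1←0xe1
4: ✓ CMP  NZCV=1000
5: · MOVEQ
6: · MOVGE
7: · SUBVS
8: ✓ CMP  NZCV=1010
9: ✓ MOVCS  r4←0x25
10: ✓ MOVHI  r4←0xa1
11: · MOVVS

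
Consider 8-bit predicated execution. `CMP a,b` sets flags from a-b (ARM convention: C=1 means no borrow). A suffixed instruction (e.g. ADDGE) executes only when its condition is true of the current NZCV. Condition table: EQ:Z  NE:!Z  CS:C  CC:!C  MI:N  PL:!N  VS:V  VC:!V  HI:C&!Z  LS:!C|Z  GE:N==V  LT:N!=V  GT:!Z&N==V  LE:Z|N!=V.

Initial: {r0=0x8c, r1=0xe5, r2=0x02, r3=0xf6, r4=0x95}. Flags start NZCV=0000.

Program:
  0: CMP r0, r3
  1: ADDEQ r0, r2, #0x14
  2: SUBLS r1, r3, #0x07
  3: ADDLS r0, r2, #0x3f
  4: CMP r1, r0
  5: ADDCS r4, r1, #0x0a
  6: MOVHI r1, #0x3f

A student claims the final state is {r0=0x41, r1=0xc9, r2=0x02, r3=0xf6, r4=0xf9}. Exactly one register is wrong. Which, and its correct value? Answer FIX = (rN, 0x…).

[0] flags=1000 → (cmp)
[1] flags=1000 EQ?F → skip
[2] flags=1000 LS?T → r1=0xef
[3] flags=1000 LS?T → r0=0x41
[4] flags=1010 → (cmp)
[5] flags=1010 CS?T → r4=0xf9
[6] flags=1010 HI?T → r1=0x3f

FIX = (r1, 0x3f)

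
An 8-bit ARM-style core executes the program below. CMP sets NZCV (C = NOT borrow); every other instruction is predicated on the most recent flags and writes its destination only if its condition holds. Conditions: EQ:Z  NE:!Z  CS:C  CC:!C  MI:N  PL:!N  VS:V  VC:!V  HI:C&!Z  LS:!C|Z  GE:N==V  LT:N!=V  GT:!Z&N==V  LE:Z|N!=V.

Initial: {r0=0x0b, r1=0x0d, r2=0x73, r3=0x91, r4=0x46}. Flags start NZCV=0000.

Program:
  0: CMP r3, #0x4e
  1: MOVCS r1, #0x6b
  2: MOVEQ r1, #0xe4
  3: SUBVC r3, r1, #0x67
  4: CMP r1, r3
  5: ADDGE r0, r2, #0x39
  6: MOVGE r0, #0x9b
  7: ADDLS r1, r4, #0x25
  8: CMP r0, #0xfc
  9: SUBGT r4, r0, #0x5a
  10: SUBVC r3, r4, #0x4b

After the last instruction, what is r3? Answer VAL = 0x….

VAL = 0xfb

0: ✓ CMP  NZCV=0011
1: ✓ MOVCS  r1←0x6b
2: · MOVEQ
3: · SUBVC
4: ✓ CMP  NZCV=1001
5: ✓ ADDGE  r0←0xac
6: ✓ MOVGE  r0←0x9b
7: ✓ ADDLS  r1←0x6b
8: ✓ CMP  NZCV=1000
9: · SUBGT
10: ✓ SUBVC  r3←0xfb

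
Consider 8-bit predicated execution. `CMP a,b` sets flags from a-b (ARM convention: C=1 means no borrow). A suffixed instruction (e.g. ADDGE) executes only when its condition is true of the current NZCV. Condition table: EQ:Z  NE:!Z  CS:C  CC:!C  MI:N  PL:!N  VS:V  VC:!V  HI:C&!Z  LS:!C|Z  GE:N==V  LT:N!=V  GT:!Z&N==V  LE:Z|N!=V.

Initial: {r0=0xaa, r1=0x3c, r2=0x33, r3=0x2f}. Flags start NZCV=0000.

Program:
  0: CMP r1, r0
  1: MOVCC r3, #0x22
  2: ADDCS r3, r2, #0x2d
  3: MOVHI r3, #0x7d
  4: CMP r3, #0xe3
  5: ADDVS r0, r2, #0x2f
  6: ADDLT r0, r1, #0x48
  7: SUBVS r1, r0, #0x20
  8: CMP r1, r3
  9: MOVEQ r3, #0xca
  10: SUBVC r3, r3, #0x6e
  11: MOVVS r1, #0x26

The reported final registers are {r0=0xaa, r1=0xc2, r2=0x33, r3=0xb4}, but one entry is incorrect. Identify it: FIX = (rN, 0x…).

FIX = (r1, 0x3c)

[0] flags=1001 → (cmp)
[1] flags=1001 CC?T → r3=0x22
[2] flags=1001 CS?F → skip
[3] flags=1001 HI?F → skip
[4] flags=0000 → (cmp)
[5] flags=0000 VS?F → skip
[6] flags=0000 LT?F → skip
[7] flags=0000 VS?F → skip
[8] flags=0010 → (cmp)
[9] flags=0010 EQ?F → skip
[10] flags=0010 VC?T → r3=0xb4
[11] flags=0010 VS?F → skip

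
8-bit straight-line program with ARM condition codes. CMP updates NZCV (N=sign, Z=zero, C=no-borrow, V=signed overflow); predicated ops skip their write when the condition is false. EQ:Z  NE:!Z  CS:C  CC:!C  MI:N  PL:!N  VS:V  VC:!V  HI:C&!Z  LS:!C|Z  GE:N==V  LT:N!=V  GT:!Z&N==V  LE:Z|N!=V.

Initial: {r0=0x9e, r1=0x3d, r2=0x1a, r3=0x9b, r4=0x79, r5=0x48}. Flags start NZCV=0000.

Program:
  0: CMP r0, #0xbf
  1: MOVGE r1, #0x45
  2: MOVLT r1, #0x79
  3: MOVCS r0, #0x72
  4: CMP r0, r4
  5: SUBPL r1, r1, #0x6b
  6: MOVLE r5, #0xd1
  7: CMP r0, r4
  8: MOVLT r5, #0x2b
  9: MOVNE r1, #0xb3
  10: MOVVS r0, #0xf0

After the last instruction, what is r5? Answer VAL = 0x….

VAL = 0x2b

0: ✓ CMP  NZCV=1000
1: · MOVGE
2: ✓ MOVLT  r1←0x79
3: · MOVCS
4: ✓ CMP  NZCV=0011
5: ✓ SUBPL  r1←0x0e
6: ✓ MOVLE  r5←0xd1
7: ✓ CMP  NZCV=0011
8: ✓ MOVLT  r5←0x2b
9: ✓ MOVNE  r1←0xb3
10: ✓ MOVVS  r0←0xf0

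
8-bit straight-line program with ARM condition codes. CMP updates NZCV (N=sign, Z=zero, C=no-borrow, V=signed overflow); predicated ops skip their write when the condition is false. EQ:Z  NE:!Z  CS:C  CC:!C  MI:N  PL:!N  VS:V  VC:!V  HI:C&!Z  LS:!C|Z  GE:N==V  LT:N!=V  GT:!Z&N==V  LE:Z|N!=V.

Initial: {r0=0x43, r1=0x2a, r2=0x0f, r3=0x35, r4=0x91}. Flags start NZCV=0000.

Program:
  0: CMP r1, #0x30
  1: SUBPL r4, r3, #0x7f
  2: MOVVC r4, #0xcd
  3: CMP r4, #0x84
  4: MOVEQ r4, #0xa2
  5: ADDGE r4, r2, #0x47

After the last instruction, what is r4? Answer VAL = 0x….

0: ✓ CMP  NZCV=1000
1: · SUBPL
2: ✓ MOVVC  r4←0xcd
3: ✓ CMP  NZCV=0010
4: · MOVEQ
5: ✓ ADDGE  r4←0x56

VAL = 0x56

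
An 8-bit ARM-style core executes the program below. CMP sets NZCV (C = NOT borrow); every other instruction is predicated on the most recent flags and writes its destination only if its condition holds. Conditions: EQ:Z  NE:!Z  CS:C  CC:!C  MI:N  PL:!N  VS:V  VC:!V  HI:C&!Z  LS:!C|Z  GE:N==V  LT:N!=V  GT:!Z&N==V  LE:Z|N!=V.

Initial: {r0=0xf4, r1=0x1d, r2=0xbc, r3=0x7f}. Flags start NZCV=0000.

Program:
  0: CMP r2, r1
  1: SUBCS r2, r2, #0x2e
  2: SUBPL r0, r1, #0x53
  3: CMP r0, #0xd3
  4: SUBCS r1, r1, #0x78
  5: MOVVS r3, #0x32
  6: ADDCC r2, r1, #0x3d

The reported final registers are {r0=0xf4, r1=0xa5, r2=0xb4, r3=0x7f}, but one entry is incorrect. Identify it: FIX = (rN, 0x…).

FIX = (r2, 0x8e)

[0] flags=1010 → (cmp)
[1] flags=1010 CS?T → r2=0x8e
[2] flags=1010 PL?F → skip
[3] flags=0010 → (cmp)
[4] flags=0010 CS?T → r1=0xa5
[5] flags=0010 VS?F → skip
[6] flags=0010 CC?F → skip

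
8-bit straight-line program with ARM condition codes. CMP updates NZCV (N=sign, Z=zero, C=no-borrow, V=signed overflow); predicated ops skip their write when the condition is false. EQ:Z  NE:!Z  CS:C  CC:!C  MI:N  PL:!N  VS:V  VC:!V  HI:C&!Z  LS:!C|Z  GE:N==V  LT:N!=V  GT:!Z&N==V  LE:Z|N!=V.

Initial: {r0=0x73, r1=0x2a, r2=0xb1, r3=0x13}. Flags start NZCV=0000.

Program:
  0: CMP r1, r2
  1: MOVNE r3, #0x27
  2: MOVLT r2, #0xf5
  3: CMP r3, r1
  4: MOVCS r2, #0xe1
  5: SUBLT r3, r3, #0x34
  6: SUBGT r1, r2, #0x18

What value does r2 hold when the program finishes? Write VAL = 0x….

[0] flags=0000 → (cmp)
[1] flags=0000 NE?T → r3=0x27
[2] flags=0000 LT?F → skip
[3] flags=1000 → (cmp)
[4] flags=1000 CS?F → skip
[5] flags=1000 LT?T → r3=0xf3
[6] flags=1000 GT?F → skip

VAL = 0xb1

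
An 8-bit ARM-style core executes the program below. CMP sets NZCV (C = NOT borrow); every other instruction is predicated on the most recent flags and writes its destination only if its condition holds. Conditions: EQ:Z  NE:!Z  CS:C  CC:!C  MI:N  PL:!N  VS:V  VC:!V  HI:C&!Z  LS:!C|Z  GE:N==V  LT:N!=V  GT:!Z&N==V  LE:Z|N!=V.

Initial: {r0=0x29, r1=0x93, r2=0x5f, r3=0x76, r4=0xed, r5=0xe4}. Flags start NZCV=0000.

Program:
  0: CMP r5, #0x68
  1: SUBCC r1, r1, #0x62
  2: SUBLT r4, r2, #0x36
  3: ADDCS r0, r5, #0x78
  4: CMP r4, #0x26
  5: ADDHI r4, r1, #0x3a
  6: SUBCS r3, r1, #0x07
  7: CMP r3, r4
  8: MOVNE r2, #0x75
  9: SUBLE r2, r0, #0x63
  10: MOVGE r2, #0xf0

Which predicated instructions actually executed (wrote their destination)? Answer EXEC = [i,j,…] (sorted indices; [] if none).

EXEC = [2,3,5,6,8,9]

[0] flags=0011 → (cmp)
[1] flags=0011 CC?F → skip
[2] flags=0011 LT?T → r4=0x29
[3] flags=0011 CS?T → r0=0x5c
[4] flags=0010 → (cmp)
[5] flags=0010 HI?T → r4=0xcd
[6] flags=0010 CS?T → r3=0x8c
[7] flags=1000 → (cmp)
[8] flags=1000 NE?T → r2=0x75
[9] flags=1000 LE?T → r2=0xf9
[10] flags=1000 GE?F → skip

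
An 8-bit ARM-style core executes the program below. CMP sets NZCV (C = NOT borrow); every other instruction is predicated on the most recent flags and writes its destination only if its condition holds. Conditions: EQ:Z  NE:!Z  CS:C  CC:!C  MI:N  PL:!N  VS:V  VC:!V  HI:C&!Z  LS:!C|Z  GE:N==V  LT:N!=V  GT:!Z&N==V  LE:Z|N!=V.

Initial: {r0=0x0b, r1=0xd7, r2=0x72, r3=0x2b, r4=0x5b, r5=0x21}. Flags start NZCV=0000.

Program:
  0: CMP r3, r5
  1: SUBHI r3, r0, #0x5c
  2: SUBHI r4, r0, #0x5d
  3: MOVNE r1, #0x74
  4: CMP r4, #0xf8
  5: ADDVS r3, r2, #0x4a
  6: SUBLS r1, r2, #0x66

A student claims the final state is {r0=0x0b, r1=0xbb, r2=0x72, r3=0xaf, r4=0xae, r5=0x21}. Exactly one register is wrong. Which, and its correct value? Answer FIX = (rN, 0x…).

FIX = (r1, 0x0c)

[0] flags=0010 → (cmp)
[1] flags=0010 HI?T → r3=0xaf
[2] flags=0010 HI?T → r4=0xae
[3] flags=0010 NE?T → r1=0x74
[4] flags=1000 → (cmp)
[5] flags=1000 VS?F → skip
[6] flags=1000 LS?T → r1=0x0c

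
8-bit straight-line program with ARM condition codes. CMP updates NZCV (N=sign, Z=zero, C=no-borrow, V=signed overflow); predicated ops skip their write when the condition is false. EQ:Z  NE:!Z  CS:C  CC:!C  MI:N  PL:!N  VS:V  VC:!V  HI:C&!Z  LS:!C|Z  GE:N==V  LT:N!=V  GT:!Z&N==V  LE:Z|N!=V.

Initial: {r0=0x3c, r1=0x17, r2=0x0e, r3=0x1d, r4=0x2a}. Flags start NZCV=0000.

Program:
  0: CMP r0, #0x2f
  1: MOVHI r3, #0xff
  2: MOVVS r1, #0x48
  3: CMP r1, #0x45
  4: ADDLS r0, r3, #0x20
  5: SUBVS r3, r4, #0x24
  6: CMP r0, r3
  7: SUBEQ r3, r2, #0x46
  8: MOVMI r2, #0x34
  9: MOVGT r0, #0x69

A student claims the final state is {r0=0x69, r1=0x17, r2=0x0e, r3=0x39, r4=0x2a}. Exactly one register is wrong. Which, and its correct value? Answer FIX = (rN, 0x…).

FIX = (r3, 0xff)

[0] flags=0010 → (cmp)
[1] flags=0010 HI?T → r3=0xff
[2] flags=0010 VS?F → skip
[3] flags=1000 → (cmp)
[4] flags=1000 LS?T → r0=0x1f
[5] flags=1000 VS?F → skip
[6] flags=0000 → (cmp)
[7] flags=0000 EQ?F → skip
[8] flags=0000 MI?F → skip
[9] flags=0000 GT?T → r0=0x69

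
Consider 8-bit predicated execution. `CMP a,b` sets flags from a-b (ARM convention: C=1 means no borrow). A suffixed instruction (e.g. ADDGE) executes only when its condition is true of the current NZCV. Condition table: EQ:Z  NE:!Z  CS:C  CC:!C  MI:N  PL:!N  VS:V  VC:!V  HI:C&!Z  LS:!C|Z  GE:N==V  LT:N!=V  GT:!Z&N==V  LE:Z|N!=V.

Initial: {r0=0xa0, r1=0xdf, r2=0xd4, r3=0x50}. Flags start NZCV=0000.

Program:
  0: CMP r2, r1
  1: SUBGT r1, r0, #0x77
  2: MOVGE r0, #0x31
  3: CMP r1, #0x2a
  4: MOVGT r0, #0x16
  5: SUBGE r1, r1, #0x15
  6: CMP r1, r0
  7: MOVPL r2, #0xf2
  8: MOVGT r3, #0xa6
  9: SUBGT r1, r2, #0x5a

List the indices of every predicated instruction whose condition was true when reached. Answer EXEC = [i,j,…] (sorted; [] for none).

0: ✓ CMP  NZCV=1000
1: · SUBGT
2: · MOVGE
3: ✓ CMP  NZCV=1010
4: · MOVGT
5: · SUBGE
6: ✓ CMP  NZCV=0010
7: ✓ MOVPL  r2←0xf2
8: ✓ MOVGT  r3←0xa6
9: ✓ SUBGT  r1←0x98

EXEC = [7,8,9]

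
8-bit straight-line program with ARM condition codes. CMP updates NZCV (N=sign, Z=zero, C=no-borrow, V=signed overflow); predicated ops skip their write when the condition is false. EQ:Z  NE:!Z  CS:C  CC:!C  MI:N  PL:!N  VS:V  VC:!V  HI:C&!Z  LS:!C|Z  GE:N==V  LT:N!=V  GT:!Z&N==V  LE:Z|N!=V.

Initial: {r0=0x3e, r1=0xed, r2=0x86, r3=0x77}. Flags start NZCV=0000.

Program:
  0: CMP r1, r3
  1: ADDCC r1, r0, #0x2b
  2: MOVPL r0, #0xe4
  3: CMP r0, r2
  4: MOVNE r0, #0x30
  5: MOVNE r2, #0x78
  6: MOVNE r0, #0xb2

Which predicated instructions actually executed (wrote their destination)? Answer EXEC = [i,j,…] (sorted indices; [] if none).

EXEC = [2,4,5,6]

0: ✓ CMP  NZCV=0011
1: · ADDCC
2: ✓ MOVPL  r0←0xe4
3: ✓ CMP  NZCV=0010
4: ✓ MOVNE  r0←0x30
5: ✓ MOVNE  r2←0x78
6: ✓ MOVNE  r0←0xb2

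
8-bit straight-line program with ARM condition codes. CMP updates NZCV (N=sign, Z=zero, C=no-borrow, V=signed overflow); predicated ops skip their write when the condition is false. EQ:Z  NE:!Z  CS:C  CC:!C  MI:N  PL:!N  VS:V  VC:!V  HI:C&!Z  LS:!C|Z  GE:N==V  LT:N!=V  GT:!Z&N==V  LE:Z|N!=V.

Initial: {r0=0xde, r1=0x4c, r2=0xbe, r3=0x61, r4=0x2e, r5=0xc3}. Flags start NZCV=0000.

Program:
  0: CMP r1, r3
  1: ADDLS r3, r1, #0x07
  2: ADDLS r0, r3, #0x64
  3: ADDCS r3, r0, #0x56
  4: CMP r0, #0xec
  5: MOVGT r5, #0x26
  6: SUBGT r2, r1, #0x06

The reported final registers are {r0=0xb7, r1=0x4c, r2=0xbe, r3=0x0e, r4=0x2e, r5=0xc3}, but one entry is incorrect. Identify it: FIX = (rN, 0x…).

FIX = (r3, 0x53)

[0] flags=1000 → (cmp)
[1] flags=1000 LS?T → r3=0x53
[2] flags=1000 LS?T → r0=0xb7
[3] flags=1000 CS?F → skip
[4] flags=1000 → (cmp)
[5] flags=1000 GT?F → skip
[6] flags=1000 GT?F → skip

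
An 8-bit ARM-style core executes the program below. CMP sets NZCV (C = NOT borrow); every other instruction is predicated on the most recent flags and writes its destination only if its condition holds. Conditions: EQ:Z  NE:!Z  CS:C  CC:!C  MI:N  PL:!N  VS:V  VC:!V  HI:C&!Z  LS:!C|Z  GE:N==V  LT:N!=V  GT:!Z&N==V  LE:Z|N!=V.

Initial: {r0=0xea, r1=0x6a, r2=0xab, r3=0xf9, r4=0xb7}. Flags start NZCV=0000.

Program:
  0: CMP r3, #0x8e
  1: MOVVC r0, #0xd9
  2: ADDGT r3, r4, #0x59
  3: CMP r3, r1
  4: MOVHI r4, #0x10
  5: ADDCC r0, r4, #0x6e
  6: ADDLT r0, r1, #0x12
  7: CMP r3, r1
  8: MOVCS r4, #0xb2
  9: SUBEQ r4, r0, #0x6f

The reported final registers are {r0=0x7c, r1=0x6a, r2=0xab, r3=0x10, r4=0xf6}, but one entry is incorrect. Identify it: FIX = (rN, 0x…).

0: ✓ CMP  NZCV=0010
1: ✓ MOVVC  r0←0xd9
2: ✓ ADDGT  r3←0x10
3: ✓ CMP  NZCV=1000
4: · MOVHI
5: ✓ ADDCC  r0←0x25
6: ✓ ADDLT  r0←0x7c
7: ✓ CMP  NZCV=1000
8: · MOVCS
9: · SUBEQ

FIX = (r4, 0xb7)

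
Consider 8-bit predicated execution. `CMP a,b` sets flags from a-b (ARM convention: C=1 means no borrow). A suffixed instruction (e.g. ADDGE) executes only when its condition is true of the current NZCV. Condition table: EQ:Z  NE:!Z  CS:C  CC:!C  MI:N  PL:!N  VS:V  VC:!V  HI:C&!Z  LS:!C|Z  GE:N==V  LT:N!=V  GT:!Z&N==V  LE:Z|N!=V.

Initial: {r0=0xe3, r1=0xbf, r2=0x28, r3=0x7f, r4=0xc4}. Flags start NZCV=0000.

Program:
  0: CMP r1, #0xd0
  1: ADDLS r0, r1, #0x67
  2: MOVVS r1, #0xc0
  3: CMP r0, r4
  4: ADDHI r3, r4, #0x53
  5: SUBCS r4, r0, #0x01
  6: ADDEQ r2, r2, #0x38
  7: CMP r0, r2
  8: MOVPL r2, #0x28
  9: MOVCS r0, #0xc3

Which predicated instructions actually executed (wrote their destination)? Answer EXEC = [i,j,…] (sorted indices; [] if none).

0: ✓ CMP  NZCV=1000
1: ✓ ADDLS  r0←0x26
2: · MOVVS
3: ✓ CMP  NZCV=0000
4: · ADDHI
5: · SUBCS
6: · ADDEQ
7: ✓ CMP  NZCV=1000
8: · MOVPL
9: · MOVCS

EXEC = [1]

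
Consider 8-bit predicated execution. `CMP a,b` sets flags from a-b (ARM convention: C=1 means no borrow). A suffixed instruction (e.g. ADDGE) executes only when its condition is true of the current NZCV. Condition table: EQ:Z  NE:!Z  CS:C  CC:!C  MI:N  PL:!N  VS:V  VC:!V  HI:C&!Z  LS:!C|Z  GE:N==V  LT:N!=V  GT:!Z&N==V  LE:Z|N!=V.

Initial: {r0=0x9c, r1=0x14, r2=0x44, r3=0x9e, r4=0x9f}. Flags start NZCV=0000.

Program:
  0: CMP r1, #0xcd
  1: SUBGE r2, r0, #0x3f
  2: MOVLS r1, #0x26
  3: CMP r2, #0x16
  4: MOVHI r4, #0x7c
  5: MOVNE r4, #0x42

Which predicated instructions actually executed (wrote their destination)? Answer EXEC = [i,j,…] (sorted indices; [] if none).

EXEC = [1,2,4,5]

[0] flags=0000 → (cmp)
[1] flags=0000 GE?T → r2=0x5d
[2] flags=0000 LS?T → r1=0x26
[3] flags=0010 → (cmp)
[4] flags=0010 HI?T → r4=0x7c
[5] flags=0010 NE?T → r4=0x42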